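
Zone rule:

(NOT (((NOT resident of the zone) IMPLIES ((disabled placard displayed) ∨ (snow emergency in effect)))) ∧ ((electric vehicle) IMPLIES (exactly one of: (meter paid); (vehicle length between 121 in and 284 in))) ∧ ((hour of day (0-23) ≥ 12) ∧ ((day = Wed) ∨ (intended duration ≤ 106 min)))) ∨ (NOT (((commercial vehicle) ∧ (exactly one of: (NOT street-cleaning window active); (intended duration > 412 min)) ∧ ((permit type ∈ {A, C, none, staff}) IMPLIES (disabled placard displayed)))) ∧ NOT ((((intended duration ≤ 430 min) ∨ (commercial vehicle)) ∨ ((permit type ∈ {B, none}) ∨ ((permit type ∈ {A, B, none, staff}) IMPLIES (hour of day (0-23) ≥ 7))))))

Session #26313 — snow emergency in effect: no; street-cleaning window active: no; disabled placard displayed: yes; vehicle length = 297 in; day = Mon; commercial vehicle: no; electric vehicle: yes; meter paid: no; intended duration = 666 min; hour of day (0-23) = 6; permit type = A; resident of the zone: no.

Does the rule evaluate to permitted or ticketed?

Permitted

Atomic conditions:
  NOT resident of the zone: no → true
  disabled placard displayed: yes → true
  snow emergency in effect: no → false
  electric vehicle: yes → true
  meter paid: no → false
  vehicle length between 121 in and 284 in: 297 in [121, 284] is false
  hour of day (0-23) ≥ 12: 6 ≥ 12 is false
  day = Wed: Mon == Wed is false
  intended duration ≤ 106 min: 666 ≤ 106 is false
  commercial vehicle: no → false
  NOT street-cleaning window active: no → true
  intended duration > 412 min: 666 > 412 is true
  permit type ∈ {A, C, none, staff}: A is in the set → true
  intended duration ≤ 430 min: 666 ≤ 430 is false
  permit type ∈ {B, none}: A is not in the set → false
  permit type ∈ {A, B, none, staff}: A is in the set → true
  hour of day (0-23) ≥ 7: 6 ≥ 7 is false
Combine:
[1.1.1.2] true OR false = true
[1.1.1] true → true = true
[1.1] NOT true = false
[1.2.2] exactly-one(false, false) = false
[1.2] true → false = false
[1.3.2] false OR false = false
[1.3] false AND false = false
[1] false AND false AND false = false
[2.1.1.2] exactly-one(true, true) = false
[2.1.1.3] true → true = true
[2.1.1] false AND false AND true = false
[2.1] NOT false = true
[2.2.1.1] false OR false = false
[2.2.1.2.2] true → false = false
[2.2.1.2] false OR false = false
[2.2.1] false OR false = false
[2.2] NOT false = true
[2] true AND true = true
[root] false OR true = true
Overall: true → permitted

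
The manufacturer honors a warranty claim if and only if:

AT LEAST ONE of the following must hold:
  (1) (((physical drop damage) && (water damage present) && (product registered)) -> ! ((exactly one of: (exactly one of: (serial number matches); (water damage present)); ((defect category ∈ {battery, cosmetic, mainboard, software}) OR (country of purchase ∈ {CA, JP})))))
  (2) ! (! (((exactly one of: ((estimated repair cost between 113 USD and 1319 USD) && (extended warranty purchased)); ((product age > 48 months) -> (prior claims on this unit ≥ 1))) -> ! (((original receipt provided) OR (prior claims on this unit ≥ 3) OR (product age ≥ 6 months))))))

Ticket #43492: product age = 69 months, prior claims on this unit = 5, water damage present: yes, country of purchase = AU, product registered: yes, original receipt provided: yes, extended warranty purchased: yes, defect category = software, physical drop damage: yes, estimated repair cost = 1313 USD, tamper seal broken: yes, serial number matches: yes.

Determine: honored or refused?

Atomic conditions:
  physical drop damage: yes → true
  water damage present: yes → true
  product registered: yes → true
  serial number matches: yes → true
  defect category ∈ {battery, cosmetic, mainboard, software}: software is in the set → true
  country of purchase ∈ {CA, JP}: AU is not in the set → false
  estimated repair cost between 113 USD and 1319 USD: 1313 in [113, 1319] is true
  extended warranty purchased: yes → true
  product age > 48 months: 69 > 48 is true
  prior claims on this unit ≥ 1: 5 ≥ 1 is true
  original receipt provided: yes → true
  prior claims on this unit ≥ 3: 5 ≥ 3 is true
  product age ≥ 6 months: 69 ≥ 6 is true
Combine:
[1.1] true AND true AND true = true
[1.2.1.1] exactly-one(true, true) = false
[1.2.1.2] true OR false = true
[1.2.1] exactly-one(false, true) = true
[1.2] NOT true = false
[1] true → false = false
[2.1.1.1.1] true AND true = true
[2.1.1.1.2] true → true = true
[2.1.1.1] exactly-one(true, true) = false
[2.1.1.2.1] true OR true OR true = true
[2.1.1.2] NOT true = false
[2.1.1] false → false (antecedent false ⇒ implication holds) = true
[2.1] NOT true = false
[2] NOT false = true
[root] false OR true = true
Overall: true → honored

Honored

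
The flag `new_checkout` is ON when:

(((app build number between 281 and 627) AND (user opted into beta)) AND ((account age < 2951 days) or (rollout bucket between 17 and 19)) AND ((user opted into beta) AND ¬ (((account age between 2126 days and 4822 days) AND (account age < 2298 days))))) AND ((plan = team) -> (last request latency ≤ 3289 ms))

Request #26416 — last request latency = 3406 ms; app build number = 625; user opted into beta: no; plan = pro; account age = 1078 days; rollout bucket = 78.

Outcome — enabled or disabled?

Atomic conditions:
  app build number between 281 and 627: 625 in [281, 627] is true
  user opted into beta: no → false
  account age < 2951 days: 1078 < 2951 is true
  rollout bucket between 17 and 19: 78 in [17, 19] is false
  account age between 2126 days and 4822 days: 1078 in [2126, 4822] is false
  account age < 2298 days: 1078 < 2298 is true
  plan = team: pro == team is false
  last request latency ≤ 3289 ms: 3406 ≤ 3289 is false
Combine:
[1.1] true AND false = false
[1.2] true OR false = true
[1.3.2.1] false AND true = false
[1.3.2] NOT false = true
[1.3] false AND true = false
[1] false AND true AND false = false
[2] false → false (antecedent false ⇒ implication holds) = true
[root] false AND true = false
Overall: false → disabled

Disabled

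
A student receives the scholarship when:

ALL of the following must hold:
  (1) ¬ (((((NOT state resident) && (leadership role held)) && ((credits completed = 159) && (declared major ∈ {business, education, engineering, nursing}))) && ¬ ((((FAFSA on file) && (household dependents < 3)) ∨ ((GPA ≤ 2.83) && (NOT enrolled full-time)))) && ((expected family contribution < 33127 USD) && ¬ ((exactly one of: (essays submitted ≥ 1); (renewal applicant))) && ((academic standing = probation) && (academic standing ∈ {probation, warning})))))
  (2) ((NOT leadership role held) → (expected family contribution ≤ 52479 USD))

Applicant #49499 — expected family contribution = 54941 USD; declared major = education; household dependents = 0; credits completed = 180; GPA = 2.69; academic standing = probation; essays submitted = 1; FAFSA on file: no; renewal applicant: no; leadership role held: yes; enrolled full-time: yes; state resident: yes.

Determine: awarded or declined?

Atomic conditions:
  NOT state resident: yes → false
  leadership role held: yes → true
  credits completed = 159: 180 == 159 is false
  declared major ∈ {business, education, engineering, nursing}: education is in the set → true
  FAFSA on file: no → false
  household dependents < 3: 0 < 3 is true
  GPA ≤ 2.83: 2.69 ≤ 2.83 is true
  NOT enrolled full-time: yes → false
  expected family contribution < 33127 USD: 54941 < 33127 is false
  essays submitted ≥ 1: 1 ≥ 1 is true
  renewal applicant: no → false
  academic standing = probation: probation == probation is true
  academic standing ∈ {probation, warning}: probation is in the set → true
  NOT leadership role held: yes → false
  expected family contribution ≤ 52479 USD: 54941 ≤ 52479 is false
Combine:
[1.1.1.1] false AND true = false
[1.1.1.2] false AND true = false
[1.1.1] false AND false = false
[1.1.2.1.1] false AND true = false
[1.1.2.1.2] true AND false = false
[1.1.2.1] false OR false = false
[1.1.2] NOT false = true
[1.1.3.2.1] exactly-one(true, false) = true
[1.1.3.2] NOT true = false
[1.1.3.3] true AND true = true
[1.1.3] false AND false AND true = false
[1.1] false AND true AND false = false
[1] NOT false = true
[2] false → false (antecedent false ⇒ implication holds) = true
[root] true AND true = true
Overall: true → awarded

Awarded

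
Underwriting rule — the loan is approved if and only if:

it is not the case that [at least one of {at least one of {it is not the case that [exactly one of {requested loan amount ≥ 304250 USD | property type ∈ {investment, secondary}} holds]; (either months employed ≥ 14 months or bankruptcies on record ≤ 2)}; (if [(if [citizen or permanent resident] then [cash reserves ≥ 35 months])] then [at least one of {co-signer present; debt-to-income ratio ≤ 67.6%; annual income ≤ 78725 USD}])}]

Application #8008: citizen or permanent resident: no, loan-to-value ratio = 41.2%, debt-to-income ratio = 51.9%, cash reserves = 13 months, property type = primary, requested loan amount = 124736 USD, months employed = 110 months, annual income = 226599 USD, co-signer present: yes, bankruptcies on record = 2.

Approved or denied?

Denied

Atomic conditions:
  requested loan amount ≥ 304250 USD: 124736 ≥ 304250 is false
  property type ∈ {investment, secondary}: primary is not in the set → false
  months employed ≥ 14 months: 110 ≥ 14 is true
  bankruptcies on record ≤ 2: 2 ≤ 2 is true
  citizen or permanent resident: no → false
  cash reserves ≥ 35 months: 13 ≥ 35 is false
  co-signer present: yes → true
  debt-to-income ratio ≤ 67.6%: 51.9 ≤ 67.6 is true
  annual income ≤ 78725 USD: 226599 ≤ 78725 is false
Combine:
[1.1.1.1] exactly-one(false, false) = false
[1.1.1] NOT false = true
[1.1.2] true OR true = true
[1.1] true OR true = true
[1.2.1] false → false (antecedent false ⇒ implication holds) = true
[1.2.2] true OR true OR false = true
[1.2] true → true = true
[1] true OR true = true
[root] NOT true = false
Overall: false → denied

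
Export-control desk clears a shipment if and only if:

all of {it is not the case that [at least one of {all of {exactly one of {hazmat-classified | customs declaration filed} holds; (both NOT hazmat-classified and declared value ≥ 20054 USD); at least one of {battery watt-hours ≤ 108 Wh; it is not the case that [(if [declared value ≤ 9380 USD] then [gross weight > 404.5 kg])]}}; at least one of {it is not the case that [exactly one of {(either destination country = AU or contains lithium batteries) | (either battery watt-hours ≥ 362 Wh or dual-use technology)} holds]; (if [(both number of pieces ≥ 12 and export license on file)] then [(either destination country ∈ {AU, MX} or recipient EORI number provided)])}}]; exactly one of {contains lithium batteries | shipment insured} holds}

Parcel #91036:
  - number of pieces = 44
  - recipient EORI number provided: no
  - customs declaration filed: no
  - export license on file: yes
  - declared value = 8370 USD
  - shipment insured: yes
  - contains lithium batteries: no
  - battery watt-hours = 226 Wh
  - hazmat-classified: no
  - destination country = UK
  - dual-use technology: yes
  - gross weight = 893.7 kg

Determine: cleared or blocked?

Cleared

Atomic conditions:
  hazmat-classified: no → false
  customs declaration filed: no → false
  NOT hazmat-classified: no → true
  declared value ≥ 20054 USD: 8370 ≥ 20054 is false
  battery watt-hours ≤ 108 Wh: 226 ≤ 108 is false
  declared value ≤ 9380 USD: 8370 ≤ 9380 is true
  gross weight > 404.5 kg: 893.7 > 404.5 is true
  destination country = AU: UK == AU is false
  contains lithium batteries: no → false
  battery watt-hours ≥ 362 Wh: 226 ≥ 362 is false
  dual-use technology: yes → true
  number of pieces ≥ 12: 44 ≥ 12 is true
  export license on file: yes → true
  destination country ∈ {AU, MX}: UK is not in the set → false
  recipient EORI number provided: no → false
  shipment insured: yes → true
Combine:
[1.1.1.1] exactly-one(false, false) = false
[1.1.1.2] true AND false = false
[1.1.1.3.2.1] true → true = true
[1.1.1.3.2] NOT true = false
[1.1.1.3] false OR false = false
[1.1.1] false AND false AND false = false
[1.1.2.1.1.1] false OR false = false
[1.1.2.1.1.2] false OR true = true
[1.1.2.1.1] exactly-one(false, true) = true
[1.1.2.1] NOT true = false
[1.1.2.2.1] true AND true = true
[1.1.2.2.2] false OR false = false
[1.1.2.2] true → false = false
[1.1.2] false OR false = false
[1.1] false OR false = false
[1] NOT false = true
[2] exactly-one(false, true) = true
[root] true AND true = true
Overall: true → cleared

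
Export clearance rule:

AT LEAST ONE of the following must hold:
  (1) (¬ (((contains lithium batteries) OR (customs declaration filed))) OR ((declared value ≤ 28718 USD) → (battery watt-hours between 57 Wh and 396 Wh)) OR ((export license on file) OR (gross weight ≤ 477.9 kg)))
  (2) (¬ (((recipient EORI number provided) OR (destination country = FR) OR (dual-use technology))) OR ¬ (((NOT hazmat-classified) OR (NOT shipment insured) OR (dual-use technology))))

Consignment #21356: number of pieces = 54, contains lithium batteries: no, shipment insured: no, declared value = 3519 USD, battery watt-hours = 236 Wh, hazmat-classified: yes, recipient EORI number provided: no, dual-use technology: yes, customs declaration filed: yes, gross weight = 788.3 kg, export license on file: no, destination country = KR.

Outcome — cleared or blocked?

Atomic conditions:
  contains lithium batteries: no → false
  customs declaration filed: yes → true
  declared value ≤ 28718 USD: 3519 ≤ 28718 is true
  battery watt-hours between 57 Wh and 396 Wh: 236 in [57, 396] is true
  export license on file: no → false
  gross weight ≤ 477.9 kg: 788.3 ≤ 477.9 is false
  recipient EORI number provided: no → false
  destination country = FR: KR == FR is false
  dual-use technology: yes → true
  NOT hazmat-classified: yes → false
  NOT shipment insured: no → true
Combine:
[1.1.1] false OR true = true
[1.1] NOT true = false
[1.2] true → true = true
[1.3] false OR false = false
[1] false OR true OR false = true
[2.1.1] false OR false OR true = true
[2.1] NOT true = false
[2.2.1] false OR true OR true = true
[2.2] NOT true = false
[2] false OR false = false
[root] true OR false = true
Overall: true → cleared

Cleared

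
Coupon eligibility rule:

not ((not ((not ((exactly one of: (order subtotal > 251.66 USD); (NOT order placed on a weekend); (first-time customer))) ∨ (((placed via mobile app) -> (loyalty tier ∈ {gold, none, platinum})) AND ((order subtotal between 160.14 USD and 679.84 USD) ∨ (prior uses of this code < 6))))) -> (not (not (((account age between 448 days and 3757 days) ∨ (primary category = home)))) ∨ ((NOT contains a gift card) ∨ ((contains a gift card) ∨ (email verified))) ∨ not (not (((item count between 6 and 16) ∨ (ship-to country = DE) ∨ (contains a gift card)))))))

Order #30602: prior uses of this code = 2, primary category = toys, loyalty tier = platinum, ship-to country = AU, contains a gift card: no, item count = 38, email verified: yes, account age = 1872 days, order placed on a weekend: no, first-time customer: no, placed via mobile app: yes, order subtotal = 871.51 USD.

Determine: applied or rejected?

Rejected

Atomic conditions:
  order subtotal > 251.66 USD: 871.51 > 251.66 is true
  NOT order placed on a weekend: no → true
  first-time customer: no → false
  placed via mobile app: yes → true
  loyalty tier ∈ {gold, none, platinum}: platinum is in the set → true
  order subtotal between 160.14 USD and 679.84 USD: 871.51 in [160.14, 679.84] is false
  prior uses of this code < 6: 2 < 6 is true
  account age between 448 days and 3757 days: 1872 in [448, 3757] is true
  primary category = home: toys == home is false
  NOT contains a gift card: no → true
  contains a gift card: no → false
  email verified: yes → true
  item count between 6 and 16: 38 in [6, 16] is false
  ship-to country = DE: AU == DE is false
Combine:
[1.1.1.1.1] exactly-one(true, true, false) = false
[1.1.1.1] NOT false = true
[1.1.1.2.1] true → true = true
[1.1.1.2.2] false OR true = true
[1.1.1.2] true AND true = true
[1.1.1] true OR true = true
[1.1] NOT true = false
[1.2.1.1.1] true OR false = true
[1.2.1.1] NOT true = false
[1.2.1] NOT false = true
[1.2.2.2] false OR true = true
[1.2.2] true OR true = true
[1.2.3.1.1] false OR false OR false = false
[1.2.3.1] NOT false = true
[1.2.3] NOT true = false
[1.2] true OR true OR false = true
[1] false → true (antecedent false ⇒ implication holds) = true
[root] NOT true = false
Overall: false → rejected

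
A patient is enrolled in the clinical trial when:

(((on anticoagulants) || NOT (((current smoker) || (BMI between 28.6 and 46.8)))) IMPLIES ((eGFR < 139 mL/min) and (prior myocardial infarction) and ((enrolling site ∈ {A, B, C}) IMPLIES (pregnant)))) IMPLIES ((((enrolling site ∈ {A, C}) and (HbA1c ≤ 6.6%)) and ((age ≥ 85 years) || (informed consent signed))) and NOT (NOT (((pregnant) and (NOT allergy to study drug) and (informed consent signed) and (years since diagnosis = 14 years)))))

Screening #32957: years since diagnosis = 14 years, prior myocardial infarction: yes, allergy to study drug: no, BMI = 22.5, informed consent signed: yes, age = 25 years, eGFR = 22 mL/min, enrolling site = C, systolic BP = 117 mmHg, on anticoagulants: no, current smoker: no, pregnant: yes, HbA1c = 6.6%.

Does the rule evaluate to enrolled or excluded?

Enrolled

Atomic conditions:
  on anticoagulants: no → false
  current smoker: no → false
  BMI between 28.6 and 46.8: 22.5 in [28.6, 46.8] is false
  eGFR < 139 mL/min: 22 < 139 is true
  prior myocardial infarction: yes → true
  enrolling site ∈ {A, B, C}: C is in the set → true
  pregnant: yes → true
  enrolling site ∈ {A, C}: C is in the set → true
  HbA1c ≤ 6.6%: 6.6 ≤ 6.6 is true
  age ≥ 85 years: 25 ≥ 85 is false
  informed consent signed: yes → true
  NOT allergy to study drug: no → true
  years since diagnosis = 14 years: 14 == 14 is true
Combine:
[1.1.2.1] false OR false = false
[1.1.2] NOT false = true
[1.1] false OR true = true
[1.2.3] true → true = true
[1.2] true AND true AND true = true
[1] true → true = true
[2.1.1] true AND true = true
[2.1.2] false OR true = true
[2.1] true AND true = true
[2.2.1.1] true AND true AND true AND true = true
[2.2.1] NOT true = false
[2.2] NOT false = true
[2] true AND true = true
[root] true → true = true
Overall: true → enrolled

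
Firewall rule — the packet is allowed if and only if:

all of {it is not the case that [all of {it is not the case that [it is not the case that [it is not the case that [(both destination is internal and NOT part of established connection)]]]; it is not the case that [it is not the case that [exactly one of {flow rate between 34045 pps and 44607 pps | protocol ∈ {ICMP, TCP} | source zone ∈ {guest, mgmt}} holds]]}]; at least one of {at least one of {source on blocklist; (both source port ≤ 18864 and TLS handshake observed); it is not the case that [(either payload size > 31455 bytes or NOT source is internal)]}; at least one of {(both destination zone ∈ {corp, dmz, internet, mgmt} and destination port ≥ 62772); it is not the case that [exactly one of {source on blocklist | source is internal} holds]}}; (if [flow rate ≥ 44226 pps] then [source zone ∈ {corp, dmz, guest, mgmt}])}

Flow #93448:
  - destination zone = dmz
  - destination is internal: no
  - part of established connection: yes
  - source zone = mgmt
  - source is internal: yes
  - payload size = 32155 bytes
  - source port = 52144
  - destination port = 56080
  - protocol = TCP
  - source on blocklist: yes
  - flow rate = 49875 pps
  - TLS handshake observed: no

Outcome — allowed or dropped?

Allowed

Atomic conditions:
  destination is internal: no → false
  NOT part of established connection: yes → false
  flow rate between 34045 pps and 44607 pps: 49875 in [34045, 44607] is false
  protocol ∈ {ICMP, TCP}: TCP is in the set → true
  source zone ∈ {guest, mgmt}: mgmt is in the set → true
  source on blocklist: yes → true
  source port ≤ 18864: 52144 ≤ 18864 is false
  TLS handshake observed: no → false
  payload size > 31455 bytes: 32155 > 31455 is true
  NOT source is internal: yes → false
  destination zone ∈ {corp, dmz, internet, mgmt}: dmz is in the set → true
  destination port ≥ 62772: 56080 ≥ 62772 is false
  source is internal: yes → true
  flow rate ≥ 44226 pps: 49875 ≥ 44226 is true
  source zone ∈ {corp, dmz, guest, mgmt}: mgmt is in the set → true
Combine:
[1.1.1.1.1.1] false AND false = false
[1.1.1.1.1] NOT false = true
[1.1.1.1] NOT true = false
[1.1.1] NOT false = true
[1.1.2.1.1] exactly-one(false, true, true) = false
[1.1.2.1] NOT false = true
[1.1.2] NOT true = false
[1.1] true AND false = false
[1] NOT false = true
[2.1.2] false AND false = false
[2.1.3.1] true OR false = true
[2.1.3] NOT true = false
[2.1] true OR false OR false = true
[2.2.1] true AND false = false
[2.2.2.1] exactly-one(true, true) = false
[2.2.2] NOT false = true
[2.2] false OR true = true
[2] true OR true = true
[3] true → true = true
[root] true AND true AND true = true
Overall: true → allowed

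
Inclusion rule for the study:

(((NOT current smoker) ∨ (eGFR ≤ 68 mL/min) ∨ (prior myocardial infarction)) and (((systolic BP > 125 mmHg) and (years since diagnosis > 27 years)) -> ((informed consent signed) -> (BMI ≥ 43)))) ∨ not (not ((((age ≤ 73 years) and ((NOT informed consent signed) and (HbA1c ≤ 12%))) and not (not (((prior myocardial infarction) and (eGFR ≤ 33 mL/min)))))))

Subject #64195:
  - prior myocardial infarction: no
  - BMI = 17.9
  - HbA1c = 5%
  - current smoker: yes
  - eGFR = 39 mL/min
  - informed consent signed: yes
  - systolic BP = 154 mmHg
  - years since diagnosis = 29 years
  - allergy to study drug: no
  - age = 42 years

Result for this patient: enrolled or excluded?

Excluded

Atomic conditions:
  NOT current smoker: yes → false
  eGFR ≤ 68 mL/min: 39 ≤ 68 is true
  prior myocardial infarction: no → false
  systolic BP > 125 mmHg: 154 > 125 is true
  years since diagnosis > 27 years: 29 > 27 is true
  informed consent signed: yes → true
  BMI ≥ 43: 17.9 ≥ 43 is false
  age ≤ 73 years: 42 ≤ 73 is true
  NOT informed consent signed: yes → false
  HbA1c ≤ 12%: 5 ≤ 12 is true
  eGFR ≤ 33 mL/min: 39 ≤ 33 is false
Combine:
[1.1] false OR true OR false = true
[1.2.1] true AND true = true
[1.2.2] true → false = false
[1.2] true → false = false
[1] true AND false = false
[2.1.1.1.2] false AND true = false
[2.1.1.1] true AND false = false
[2.1.1.2.1.1] false AND false = false
[2.1.1.2.1] NOT false = true
[2.1.1.2] NOT true = false
[2.1.1] false AND false = false
[2.1] NOT false = true
[2] NOT true = false
[root] false OR false = false
Overall: false → excluded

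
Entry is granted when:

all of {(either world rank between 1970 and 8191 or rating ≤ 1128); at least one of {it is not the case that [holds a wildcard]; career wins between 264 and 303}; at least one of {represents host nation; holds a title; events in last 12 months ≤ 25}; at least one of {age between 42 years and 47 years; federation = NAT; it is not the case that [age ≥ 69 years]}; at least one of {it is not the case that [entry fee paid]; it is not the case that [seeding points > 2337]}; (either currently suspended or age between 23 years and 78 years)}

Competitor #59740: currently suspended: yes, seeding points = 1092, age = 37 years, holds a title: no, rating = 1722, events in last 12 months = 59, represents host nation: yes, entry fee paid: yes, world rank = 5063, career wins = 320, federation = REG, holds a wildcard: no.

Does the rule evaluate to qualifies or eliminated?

Atomic conditions:
  world rank between 1970 and 8191: 5063 in [1970, 8191] is true
  rating ≤ 1128: 1722 ≤ 1128 is false
  holds a wildcard: no → false
  career wins between 264 and 303: 320 in [264, 303] is false
  represents host nation: yes → true
  holds a title: no → false
  events in last 12 months ≤ 25: 59 ≤ 25 is false
  age between 42 years and 47 years: 37 in [42, 47] is false
  federation = NAT: REG == NAT is false
  age ≥ 69 years: 37 ≥ 69 is false
  entry fee paid: yes → true
  seeding points > 2337: 1092 > 2337 is false
  currently suspended: yes → true
  age between 23 years and 78 years: 37 in [23, 78] is true
Combine:
[1] true OR false = true
[2.1] NOT false = true
[2] true OR false = true
[3] true OR false OR false = true
[4.3] NOT false = true
[4] false OR false OR true = true
[5.1] NOT true = false
[5.2] NOT false = true
[5] false OR true = true
[6] true OR true = true
[root] true AND true AND true AND true AND true AND true = true
Overall: true → qualifies

Qualifies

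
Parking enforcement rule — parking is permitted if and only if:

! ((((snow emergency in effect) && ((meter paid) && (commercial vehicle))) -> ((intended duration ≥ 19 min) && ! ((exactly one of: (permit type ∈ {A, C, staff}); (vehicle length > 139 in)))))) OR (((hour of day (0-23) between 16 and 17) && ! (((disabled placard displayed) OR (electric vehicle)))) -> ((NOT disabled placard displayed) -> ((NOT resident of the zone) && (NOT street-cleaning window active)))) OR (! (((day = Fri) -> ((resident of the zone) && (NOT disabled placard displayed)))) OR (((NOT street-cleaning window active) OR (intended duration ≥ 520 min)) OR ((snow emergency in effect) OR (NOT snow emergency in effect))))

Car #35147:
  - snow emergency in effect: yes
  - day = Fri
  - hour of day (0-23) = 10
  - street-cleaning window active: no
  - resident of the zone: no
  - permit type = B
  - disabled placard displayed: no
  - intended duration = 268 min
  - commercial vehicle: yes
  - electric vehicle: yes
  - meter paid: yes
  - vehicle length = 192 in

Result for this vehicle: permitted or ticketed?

Atomic conditions:
  snow emergency in effect: yes → true
  meter paid: yes → true
  commercial vehicle: yes → true
  intended duration ≥ 19 min: 268 ≥ 19 is true
  permit type ∈ {A, C, staff}: B is not in the set → false
  vehicle length > 139 in: 192 > 139 is true
  hour of day (0-23) between 16 and 17: 10 in [16, 17] is false
  disabled placard displayed: no → false
  electric vehicle: yes → true
  NOT disabled placard displayed: no → true
  NOT resident of the zone: no → true
  NOT street-cleaning window active: no → true
  day = Fri: Fri == Fri is true
  resident of the zone: no → false
  intended duration ≥ 520 min: 268 ≥ 520 is false
  NOT snow emergency in effect: yes → false
Combine:
[1.1.1.2] true AND true = true
[1.1.1] true AND true = true
[1.1.2.2.1] exactly-one(false, true) = true
[1.1.2.2] NOT true = false
[1.1.2] true AND false = false
[1.1] true → false = false
[1] NOT false = true
[2.1.2.1] false OR true = true
[2.1.2] NOT true = false
[2.1] false AND false = false
[2.2.2] true AND true = true
[2.2] true → true = true
[2] false → true (antecedent false ⇒ implication holds) = true
[3.1.1.2] false AND true = false
[3.1.1] true → false = false
[3.1] NOT false = true
[3.2.1] true OR false = true
[3.2.2] true OR false = true
[3.2] true OR true = true
[3] true OR true = true
[root] true OR true OR true = true
Overall: true → permitted

Permitted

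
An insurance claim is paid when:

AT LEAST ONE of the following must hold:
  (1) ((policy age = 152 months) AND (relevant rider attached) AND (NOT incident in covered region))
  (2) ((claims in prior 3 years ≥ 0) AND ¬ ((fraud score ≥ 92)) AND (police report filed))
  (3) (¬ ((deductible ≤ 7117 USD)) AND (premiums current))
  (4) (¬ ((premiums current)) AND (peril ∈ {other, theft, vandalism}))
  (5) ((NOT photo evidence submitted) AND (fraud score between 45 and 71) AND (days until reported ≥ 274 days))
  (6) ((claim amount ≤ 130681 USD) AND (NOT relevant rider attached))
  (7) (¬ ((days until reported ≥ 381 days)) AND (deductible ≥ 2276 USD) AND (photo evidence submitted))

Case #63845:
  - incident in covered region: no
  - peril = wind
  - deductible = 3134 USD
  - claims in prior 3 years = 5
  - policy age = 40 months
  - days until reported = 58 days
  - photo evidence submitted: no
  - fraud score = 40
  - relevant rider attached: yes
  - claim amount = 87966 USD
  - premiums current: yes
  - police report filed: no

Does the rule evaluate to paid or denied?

Atomic conditions:
  policy age = 152 months: 40 == 152 is false
  relevant rider attached: yes → true
  NOT incident in covered region: no → true
  claims in prior 3 years ≥ 0: 5 ≥ 0 is true
  fraud score ≥ 92: 40 ≥ 92 is false
  police report filed: no → false
  deductible ≤ 7117 USD: 3134 ≤ 7117 is true
  premiums current: yes → true
  peril ∈ {other, theft, vandalism}: wind is not in the set → false
  NOT photo evidence submitted: no → true
  fraud score between 45 and 71: 40 in [45, 71] is false
  days until reported ≥ 274 days: 58 ≥ 274 is false
  claim amount ≤ 130681 USD: 87966 ≤ 130681 is true
  NOT relevant rider attached: yes → false
  days until reported ≥ 381 days: 58 ≥ 381 is false
  deductible ≥ 2276 USD: 3134 ≥ 2276 is true
  photo evidence submitted: no → false
Combine:
[1] false AND true AND true = false
[2.2] NOT false = true
[2] true AND true AND false = false
[3.1] NOT true = false
[3] false AND true = false
[4.1] NOT true = false
[4] false AND false = false
[5] true AND false AND false = false
[6] true AND false = false
[7.1] NOT false = true
[7] true AND true AND false = false
[root] false OR false OR false OR false OR false OR false OR false = false
Overall: false → denied

Denied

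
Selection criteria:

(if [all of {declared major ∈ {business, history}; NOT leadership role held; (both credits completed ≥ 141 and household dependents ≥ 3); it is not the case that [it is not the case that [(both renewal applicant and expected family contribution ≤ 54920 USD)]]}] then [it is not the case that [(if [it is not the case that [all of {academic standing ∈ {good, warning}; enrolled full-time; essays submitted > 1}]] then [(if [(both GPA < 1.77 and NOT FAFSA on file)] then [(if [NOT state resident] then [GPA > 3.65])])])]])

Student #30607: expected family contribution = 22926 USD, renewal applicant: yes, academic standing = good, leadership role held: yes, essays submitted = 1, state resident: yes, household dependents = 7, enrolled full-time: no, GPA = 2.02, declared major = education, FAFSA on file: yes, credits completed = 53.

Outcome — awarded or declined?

Atomic conditions:
  declared major ∈ {business, history}: education is not in the set → false
  NOT leadership role held: yes → false
  credits completed ≥ 141: 53 ≥ 141 is false
  household dependents ≥ 3: 7 ≥ 3 is true
  renewal applicant: yes → true
  expected family contribution ≤ 54920 USD: 22926 ≤ 54920 is true
  academic standing ∈ {good, warning}: good is in the set → true
  enrolled full-time: no → false
  essays submitted > 1: 1 > 1 is false
  GPA < 1.77: 2.02 < 1.77 is false
  NOT FAFSA on file: yes → false
  NOT state resident: yes → false
  GPA > 3.65: 2.02 > 3.65 is false
Combine:
[1.3] false AND true = false
[1.4.1.1] true AND true = true
[1.4.1] NOT true = false
[1.4] NOT false = true
[1] false AND false AND false AND true = false
[2.1.1.1] true AND false AND false = false
[2.1.1] NOT false = true
[2.1.2.1] false AND false = false
[2.1.2.2] false → false (antecedent false ⇒ implication holds) = true
[2.1.2] false → true (antecedent false ⇒ implication holds) = true
[2.1] true → true = true
[2] NOT true = false
[root] false → false (antecedent false ⇒ implication holds) = true
Overall: true → awarded

Awarded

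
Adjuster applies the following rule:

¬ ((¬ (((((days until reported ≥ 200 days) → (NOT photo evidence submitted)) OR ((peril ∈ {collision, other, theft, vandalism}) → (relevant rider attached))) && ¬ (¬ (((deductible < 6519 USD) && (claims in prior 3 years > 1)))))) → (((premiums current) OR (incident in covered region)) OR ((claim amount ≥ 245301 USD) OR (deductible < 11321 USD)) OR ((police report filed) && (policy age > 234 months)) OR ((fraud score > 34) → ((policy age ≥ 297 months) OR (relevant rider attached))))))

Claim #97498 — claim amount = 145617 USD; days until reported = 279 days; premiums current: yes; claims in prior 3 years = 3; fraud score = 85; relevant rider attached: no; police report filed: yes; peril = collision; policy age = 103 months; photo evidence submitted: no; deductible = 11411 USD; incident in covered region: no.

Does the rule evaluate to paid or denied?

Denied

Atomic conditions:
  days until reported ≥ 200 days: 279 ≥ 200 is true
  NOT photo evidence submitted: no → true
  peril ∈ {collision, other, theft, vandalism}: collision is in the set → true
  relevant rider attached: no → false
  deductible < 6519 USD: 11411 < 6519 is false
  claims in prior 3 years > 1: 3 > 1 is true
  premiums current: yes → true
  incident in covered region: no → false
  claim amount ≥ 245301 USD: 145617 ≥ 245301 is false
  deductible < 11321 USD: 11411 < 11321 is false
  police report filed: yes → true
  policy age > 234 months: 103 > 234 is false
  fraud score > 34: 85 > 34 is true
  policy age ≥ 297 months: 103 ≥ 297 is false
Combine:
[1.1.1.1.1] true → true = true
[1.1.1.1.2] true → false = false
[1.1.1.1] true OR false = true
[1.1.1.2.1.1] false AND true = false
[1.1.1.2.1] NOT false = true
[1.1.1.2] NOT true = false
[1.1.1] true AND false = false
[1.1] NOT false = true
[1.2.1] true OR false = true
[1.2.2] false OR false = false
[1.2.3] true AND false = false
[1.2.4.2] false OR false = false
[1.2.4] true → false = false
[1.2] true OR false OR false OR false = true
[1] true → true = true
[root] NOT true = false
Overall: false → denied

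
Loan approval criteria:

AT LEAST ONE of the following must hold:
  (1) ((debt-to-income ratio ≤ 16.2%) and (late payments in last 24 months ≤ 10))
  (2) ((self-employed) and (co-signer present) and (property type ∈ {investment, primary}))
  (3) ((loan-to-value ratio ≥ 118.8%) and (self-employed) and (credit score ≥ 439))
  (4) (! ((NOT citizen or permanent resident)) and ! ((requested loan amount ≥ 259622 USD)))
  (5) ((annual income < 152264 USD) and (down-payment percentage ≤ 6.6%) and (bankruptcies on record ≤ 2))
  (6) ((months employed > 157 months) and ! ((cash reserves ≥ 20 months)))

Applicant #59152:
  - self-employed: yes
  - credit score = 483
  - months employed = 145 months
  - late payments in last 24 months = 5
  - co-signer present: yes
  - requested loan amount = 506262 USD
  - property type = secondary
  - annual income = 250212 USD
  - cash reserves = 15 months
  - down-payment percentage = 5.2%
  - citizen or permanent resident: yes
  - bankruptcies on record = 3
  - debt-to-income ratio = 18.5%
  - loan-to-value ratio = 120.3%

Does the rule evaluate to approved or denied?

Approved

Atomic conditions:
  debt-to-income ratio ≤ 16.2%: 18.5 ≤ 16.2 is false
  late payments in last 24 months ≤ 10: 5 ≤ 10 is true
  self-employed: yes → true
  co-signer present: yes → true
  property type ∈ {investment, primary}: secondary is not in the set → false
  loan-to-value ratio ≥ 118.8%: 120.3 ≥ 118.8 is true
  credit score ≥ 439: 483 ≥ 439 is true
  NOT citizen or permanent resident: yes → false
  requested loan amount ≥ 259622 USD: 506262 ≥ 259622 is true
  annual income < 152264 USD: 250212 < 152264 is false
  down-payment percentage ≤ 6.6%: 5.2 ≤ 6.6 is true
  bankruptcies on record ≤ 2: 3 ≤ 2 is false
  months employed > 157 months: 145 > 157 is false
  cash reserves ≥ 20 months: 15 ≥ 20 is false
Combine:
[1] false AND true = false
[2] true AND true AND false = false
[3] true AND true AND true = true
[4.1] NOT false = true
[4.2] NOT true = false
[4] true AND false = false
[5] false AND true AND false = false
[6.2] NOT false = true
[6] false AND true = false
[root] false OR false OR true OR false OR false OR false = true
Overall: true → approved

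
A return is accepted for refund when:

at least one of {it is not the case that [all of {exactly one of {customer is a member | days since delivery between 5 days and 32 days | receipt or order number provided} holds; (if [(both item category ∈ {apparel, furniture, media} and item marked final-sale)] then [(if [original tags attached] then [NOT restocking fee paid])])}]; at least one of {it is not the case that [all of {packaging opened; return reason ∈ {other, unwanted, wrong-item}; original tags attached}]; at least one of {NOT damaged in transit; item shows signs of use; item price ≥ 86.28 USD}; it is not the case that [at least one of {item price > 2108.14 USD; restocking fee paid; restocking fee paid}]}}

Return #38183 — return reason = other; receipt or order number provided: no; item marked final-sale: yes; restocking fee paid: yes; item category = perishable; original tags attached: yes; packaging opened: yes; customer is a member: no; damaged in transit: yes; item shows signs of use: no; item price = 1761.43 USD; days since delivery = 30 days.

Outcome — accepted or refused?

Atomic conditions:
  customer is a member: no → false
  days since delivery between 5 days and 32 days: 30 in [5, 32] is true
  receipt or order number provided: no → false
  item category ∈ {apparel, furniture, media}: perishable is not in the set → false
  item marked final-sale: yes → true
  original tags attached: yes → true
  NOT restocking fee paid: yes → false
  packaging opened: yes → true
  return reason ∈ {other, unwanted, wrong-item}: other is in the set → true
  NOT damaged in transit: yes → false
  item shows signs of use: no → false
  item price ≥ 86.28 USD: 1761.43 ≥ 86.28 is true
  item price > 2108.14 USD: 1761.43 > 2108.14 is false
  restocking fee paid: yes → true
Combine:
[1.1.1] exactly-one(false, true, false) = true
[1.1.2.1] false AND true = false
[1.1.2.2] true → false = false
[1.1.2] false → false (antecedent false ⇒ implication holds) = true
[1.1] true AND true = true
[1] NOT true = false
[2.1.1] true AND true AND true = true
[2.1] NOT true = false
[2.2] false OR false OR true = true
[2.3.1] false OR true OR true = true
[2.3] NOT true = false
[2] false OR true OR false = true
[root] false OR true = true
Overall: true → accepted

Accepted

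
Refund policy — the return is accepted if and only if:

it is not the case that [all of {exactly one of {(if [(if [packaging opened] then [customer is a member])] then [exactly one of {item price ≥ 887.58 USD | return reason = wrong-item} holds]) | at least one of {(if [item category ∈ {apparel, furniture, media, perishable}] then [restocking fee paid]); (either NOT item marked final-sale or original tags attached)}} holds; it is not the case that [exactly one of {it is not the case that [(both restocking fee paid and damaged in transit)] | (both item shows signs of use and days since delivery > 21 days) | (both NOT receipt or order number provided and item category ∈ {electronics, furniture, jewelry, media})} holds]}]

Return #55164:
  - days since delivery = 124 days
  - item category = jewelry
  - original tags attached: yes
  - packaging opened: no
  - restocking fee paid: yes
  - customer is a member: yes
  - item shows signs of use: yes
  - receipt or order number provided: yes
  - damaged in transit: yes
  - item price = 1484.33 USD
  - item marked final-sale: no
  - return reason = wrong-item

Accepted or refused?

Atomic conditions:
  packaging opened: no → false
  customer is a member: yes → true
  item price ≥ 887.58 USD: 1484.33 ≥ 887.58 is true
  return reason = wrong-item: wrong-item == wrong-item is true
  item category ∈ {apparel, furniture, media, perishable}: jewelry is not in the set → false
  restocking fee paid: yes → true
  NOT item marked final-sale: no → true
  original tags attached: yes → true
  damaged in transit: yes → true
  item shows signs of use: yes → true
  days since delivery > 21 days: 124 > 21 is true
  NOT receipt or order number provided: yes → false
  item category ∈ {electronics, furniture, jewelry, media}: jewelry is in the set → true
Combine:
[1.1.1.1] false → true (antecedent false ⇒ implication holds) = true
[1.1.1.2] exactly-one(true, true) = false
[1.1.1] true → false = false
[1.1.2.1] false → true (antecedent false ⇒ implication holds) = true
[1.1.2.2] true OR true = true
[1.1.2] true OR true = true
[1.1] exactly-one(false, true) = true
[1.2.1.1.1] true AND true = true
[1.2.1.1] NOT true = false
[1.2.1.2] true AND true = true
[1.2.1.3] false AND true = false
[1.2.1] exactly-one(false, true, false) = true
[1.2] NOT true = false
[1] true AND false = false
[root] NOT false = true
Overall: true → accepted

Accepted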